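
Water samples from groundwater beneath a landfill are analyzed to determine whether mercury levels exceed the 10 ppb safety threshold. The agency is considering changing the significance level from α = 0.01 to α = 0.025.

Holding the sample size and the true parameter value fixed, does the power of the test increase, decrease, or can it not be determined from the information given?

A larger α widens the rejection region, so when the alternative is true more outcomes lead to rejection — failing to reject becomes less likely.
Since power = 1 − β and β decreases, power increases.

It increases.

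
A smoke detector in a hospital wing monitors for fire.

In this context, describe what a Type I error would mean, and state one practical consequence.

A Type I error would mean concluding that there is a fire when in fact there is no fire. Consequence: the building is evacuated for a false alarm, disrupting work.

With the conventional null hypothesis that there is no fire:
A Type I error is rejecting H₀ when H₀ is true.
Here that means sounding the alarm and evacuating the building when actually there is no fire.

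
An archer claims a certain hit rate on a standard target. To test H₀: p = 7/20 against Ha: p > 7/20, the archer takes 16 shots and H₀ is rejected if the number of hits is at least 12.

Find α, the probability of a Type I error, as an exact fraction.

α = P(reject H₀ | H₀ true) = P(X ≥ 12 | p = 7/20), with X ~ Binomial(16, 7/20).
Adding the binomial terms for j = 12 through 16 with p = 7/20 yields 34138552149875229/26214400000000000000.

34138552149875229/26214400000000000000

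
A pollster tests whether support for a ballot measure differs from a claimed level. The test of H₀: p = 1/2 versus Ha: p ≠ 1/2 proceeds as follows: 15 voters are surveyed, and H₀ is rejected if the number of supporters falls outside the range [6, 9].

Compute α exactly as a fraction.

309/1024

α = P(Y ≤ 5 or Y ≥ 10 | p = 1/2), Y ~ Binomial(15, 1/2).
Each tail has probability (1 + 15 + 105 + 455 + 1365 + 3003)/32768; doubling gives α = 9888/32768 = 309/1024.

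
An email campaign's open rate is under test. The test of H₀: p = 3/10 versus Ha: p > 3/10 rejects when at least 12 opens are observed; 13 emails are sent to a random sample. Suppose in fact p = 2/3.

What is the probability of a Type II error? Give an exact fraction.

510961/531441

β = P(fail to reject H₀ | Ha true) = P(S ≤ 11 | p = 2/3), S ~ Binomial(13, 2/3).
Adding the binomial probabilities P(S=0)+…+P(S=11) at p = 2/3 gives 510961/531441.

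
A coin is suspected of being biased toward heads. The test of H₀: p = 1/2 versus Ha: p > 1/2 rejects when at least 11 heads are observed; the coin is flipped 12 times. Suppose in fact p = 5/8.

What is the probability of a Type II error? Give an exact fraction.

66717523611/68719476736

Under the alternative p = 5/8, Y ~ Binomial(12, 5/8); β is the probability the test does not reject, P(Y < 11).
Equivalently, β = 1 − P(Y ≥ 11) = 66717523611/68719476736.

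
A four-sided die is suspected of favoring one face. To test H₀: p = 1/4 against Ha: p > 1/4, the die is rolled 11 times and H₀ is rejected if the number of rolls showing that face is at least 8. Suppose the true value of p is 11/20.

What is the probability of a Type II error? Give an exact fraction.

828290341647/1024000000000

A Type II error is failing to reject when Ha holds: with p = 11/20, β = P(K ≤ 7).
Equivalently, β = 1 − P(K ≥ 8) = 828290341647/1024000000000.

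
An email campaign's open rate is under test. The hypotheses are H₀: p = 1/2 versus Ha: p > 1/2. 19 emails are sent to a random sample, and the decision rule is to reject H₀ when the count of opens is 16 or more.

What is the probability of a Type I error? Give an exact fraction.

145/65536

Under H₀, K ~ Binomial(19, 1/2), and α = P(K ≥ 16).
Summing the upper tail: (969 + 171 + 19 + 1) / 2^19 = 1160/524288 = 145/65536.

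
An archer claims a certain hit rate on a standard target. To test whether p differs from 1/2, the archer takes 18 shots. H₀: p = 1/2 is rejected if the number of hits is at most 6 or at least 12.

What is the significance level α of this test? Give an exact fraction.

α = P(Y ≤ 6 or Y ≥ 12 | p = 1/2), Y ~ Binomial(18, 1/2).
By symmetry, α = 2·P(Y ≤ 6) = 2·(1 + 18 + 153 + 816 + 3060 + 8568 + 18564)/262144 = 62360/262144 = 7795/32768.

7795/32768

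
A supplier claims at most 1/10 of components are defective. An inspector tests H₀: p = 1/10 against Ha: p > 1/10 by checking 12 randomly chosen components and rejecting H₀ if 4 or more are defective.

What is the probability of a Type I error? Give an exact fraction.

5127494033/200000000000

α = P(reject H₀ | H₀ true) = P(K ≥ 4 | p = 1/10), K ~ Binomial(12, 1/10).
Via the complement, α = 1 − Σ_{j=0}^{3} C(12,j)(1/10)^j(9/10)^{12-j} = 5127494033/200000000000.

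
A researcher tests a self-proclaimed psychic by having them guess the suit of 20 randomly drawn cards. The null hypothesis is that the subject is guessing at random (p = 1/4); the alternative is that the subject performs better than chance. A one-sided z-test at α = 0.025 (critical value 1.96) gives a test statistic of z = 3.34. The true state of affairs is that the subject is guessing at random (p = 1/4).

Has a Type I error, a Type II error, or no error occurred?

Type I error

Since z = 3.34 > z* = 1.96, H₀ is rejected.
H₀ is true (actually the subject is guessing at random (p = 1/4)).
Rejecting a true H₀ is a Type I error.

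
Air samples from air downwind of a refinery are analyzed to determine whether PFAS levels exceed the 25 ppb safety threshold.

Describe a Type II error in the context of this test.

With the conventional null hypothesis that the PFAS concentration is at or below 25 ppb (safe):
A Type II error is failing to reject H₀ when H₀ is false.
Here that means certifying the site as safe when actually the PFAS concentration exceeds 25 ppb.

A Type II error would mean concluding that the PFAS concentration is at or below 25 ppb (safe) (or at least failing to establish that the PFAS concentration exceeds 25 ppb) when in fact the PFAS concentration exceeds 25 ppb.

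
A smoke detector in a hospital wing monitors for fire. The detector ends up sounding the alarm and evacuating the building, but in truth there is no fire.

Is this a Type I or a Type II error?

The null hypothesis here is that there is no fire.
'Sounding the alarm and evacuating the building' corresponds to rejecting H₀.
H₀ was rejected but H₀ is true — a Type I error (false positive).

Type I error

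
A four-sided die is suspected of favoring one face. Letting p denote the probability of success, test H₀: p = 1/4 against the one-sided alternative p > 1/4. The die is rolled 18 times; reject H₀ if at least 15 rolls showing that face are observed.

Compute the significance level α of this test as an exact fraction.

2933/8589934592

α = P(reject H₀ | H₀ true) = P(S ≥ 15 | p = 1/4), with S ~ Binomial(18, 1/4).
Summing C(18,j)(1/4)^j(3/4)^{18−j} for j = 15,…,18 gives 2933/8589934592.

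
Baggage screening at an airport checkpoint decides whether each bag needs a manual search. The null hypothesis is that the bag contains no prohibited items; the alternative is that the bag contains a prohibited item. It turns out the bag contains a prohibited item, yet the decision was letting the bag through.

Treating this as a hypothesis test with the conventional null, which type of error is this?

'Letting the bag through' corresponds to failing to reject H₀.
H₀ was not rejected but H₀ is false — a Type II error (false negative).

Type II error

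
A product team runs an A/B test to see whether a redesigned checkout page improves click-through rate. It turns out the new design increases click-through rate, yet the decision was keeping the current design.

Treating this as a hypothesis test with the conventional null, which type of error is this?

The null hypothesis here is that the new design has no effect on click-through rate.
'Keeping the current design' corresponds to failing to reject H₀.
H₀ was not rejected but H₀ is false — a Type II error (false negative).

Type II error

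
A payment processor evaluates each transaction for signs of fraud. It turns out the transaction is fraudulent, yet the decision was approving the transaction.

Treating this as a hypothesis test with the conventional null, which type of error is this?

The null hypothesis here is that the transaction is legitimate.
'Approving the transaction' corresponds to failing to reject H₀.
H₀ was not rejected but H₀ is false — a Type II error (false negative).

Type II error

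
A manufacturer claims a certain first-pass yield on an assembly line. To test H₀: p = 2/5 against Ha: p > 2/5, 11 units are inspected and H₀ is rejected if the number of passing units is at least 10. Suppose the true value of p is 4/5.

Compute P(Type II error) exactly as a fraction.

Under the alternative p = 4/5, Y ~ Binomial(11, 4/5); β is the probability the test does not reject, P(Y < 10).
Adding the binomial probabilities P(Y=0)+…+P(Y=9) at p = 4/5 gives 6619897/9765625.

6619897/9765625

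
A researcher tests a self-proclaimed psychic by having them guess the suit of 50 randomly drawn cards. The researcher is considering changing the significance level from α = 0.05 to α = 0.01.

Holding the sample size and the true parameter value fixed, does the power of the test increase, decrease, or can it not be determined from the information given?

It decreases.

Lowering α raises the bar for rejection; under Ha, the test now fails to reject on outcomes it previously would have rejected.
Since power = 1 − β and β increases, power decreases.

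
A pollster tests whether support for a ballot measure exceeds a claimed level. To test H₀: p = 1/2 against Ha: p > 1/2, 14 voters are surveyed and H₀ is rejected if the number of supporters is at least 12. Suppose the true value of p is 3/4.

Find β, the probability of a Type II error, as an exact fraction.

Under the alternative p = 3/4, K ~ Binomial(14, 3/4); β is the probability the test does not reject, P(K < 12).
Adding the binomial probabilities P(K=0)+…+P(K=11) at p = 3/4 gives 96485417/134217728.

96485417/134217728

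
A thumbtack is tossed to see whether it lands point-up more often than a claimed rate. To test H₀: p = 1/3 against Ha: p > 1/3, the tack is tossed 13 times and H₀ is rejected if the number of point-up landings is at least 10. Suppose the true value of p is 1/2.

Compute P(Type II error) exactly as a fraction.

β = P(fail to reject H₀ | Ha true) = P(Y ≤ 9 | p = 1/2), Y ~ Binomial(13, 1/2).
Equivalently, β = 1 − P(Y ≥ 10) = 3907/4096.

3907/4096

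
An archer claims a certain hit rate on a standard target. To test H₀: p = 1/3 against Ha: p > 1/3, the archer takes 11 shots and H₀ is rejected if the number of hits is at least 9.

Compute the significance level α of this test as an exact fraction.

1/729

The Type I error probability is α = P(X ≥ 9) computed under H₀, where X ~ Binomial(11, 1/3).
Adding the binomial terms for j = 9 through 11 with p = 1/3 yields 1/729.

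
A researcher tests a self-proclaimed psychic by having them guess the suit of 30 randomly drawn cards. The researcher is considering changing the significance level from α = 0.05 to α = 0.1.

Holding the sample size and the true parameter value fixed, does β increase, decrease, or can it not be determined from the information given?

It decreases.

With a larger α the critical value moves toward the center, so more of the Ha sampling distribution lies in the rejection region.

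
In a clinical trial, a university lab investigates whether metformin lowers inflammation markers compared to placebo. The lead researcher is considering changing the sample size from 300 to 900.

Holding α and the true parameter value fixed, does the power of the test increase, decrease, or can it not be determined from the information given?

It increases.

A larger sample reduces the standard error, pulling the sampling distribution under Ha further from the non-rejection region.
Since power = 1 − β and β decreases, power increases.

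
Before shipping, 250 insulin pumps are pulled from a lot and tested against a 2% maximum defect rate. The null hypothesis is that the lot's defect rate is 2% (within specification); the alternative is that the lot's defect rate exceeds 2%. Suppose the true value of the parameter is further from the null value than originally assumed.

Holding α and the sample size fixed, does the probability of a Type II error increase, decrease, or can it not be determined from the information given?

A larger true effect moves the Ha sampling distribution further from the H₀ critical value, making rejection more likely when Ha is true.

It decreases.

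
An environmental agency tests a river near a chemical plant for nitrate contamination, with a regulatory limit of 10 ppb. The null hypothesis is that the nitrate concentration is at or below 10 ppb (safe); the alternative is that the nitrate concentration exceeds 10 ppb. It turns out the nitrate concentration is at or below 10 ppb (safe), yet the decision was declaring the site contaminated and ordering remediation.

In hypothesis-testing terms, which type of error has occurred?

'Declaring the site contaminated and ordering remediation' corresponds to rejecting H₀.
H₀ was rejected but H₀ is true — a Type I error (false positive).

Type I error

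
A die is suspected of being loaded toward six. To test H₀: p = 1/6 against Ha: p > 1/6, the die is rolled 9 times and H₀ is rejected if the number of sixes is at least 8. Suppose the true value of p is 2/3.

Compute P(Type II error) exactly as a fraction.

β = P(fail to reject H₀ | Ha true) = P(K ≤ 7 | p = 2/3), K ~ Binomial(9, 2/3).
Equivalently, β = 1 − P(K ≥ 8) = 16867/19683.

16867/19683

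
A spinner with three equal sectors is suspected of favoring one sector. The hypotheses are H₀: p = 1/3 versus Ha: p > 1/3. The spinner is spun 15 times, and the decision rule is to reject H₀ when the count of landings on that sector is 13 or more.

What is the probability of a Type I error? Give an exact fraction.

451/14348907

Under H₀, Y ~ Binomial(15, 1/3), and α = P(Y ≥ 13).
Summing C(15,j)(1/3)^j(2/3)^{15−j} for j = 13,…,15 gives 451/14348907.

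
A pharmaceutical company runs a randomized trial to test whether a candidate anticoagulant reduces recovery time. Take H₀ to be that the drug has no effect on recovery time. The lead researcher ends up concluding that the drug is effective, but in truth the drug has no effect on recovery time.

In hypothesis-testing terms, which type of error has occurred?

Type I error

'Concluding that the drug is effective' corresponds to rejecting H₀.
H₀ was rejected but H₀ is true — a Type I error (false positive).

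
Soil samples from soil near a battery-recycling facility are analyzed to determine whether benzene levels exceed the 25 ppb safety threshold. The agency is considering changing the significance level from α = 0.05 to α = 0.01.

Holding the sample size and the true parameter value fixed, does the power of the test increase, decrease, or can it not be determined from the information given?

A smaller α moves the rejection region further into the tail. With the alternative true, more outcomes now fall outside the rejection region, so failing to reject becomes more likely.
Since power = 1 − β and β increases, power decreases.

It decreases.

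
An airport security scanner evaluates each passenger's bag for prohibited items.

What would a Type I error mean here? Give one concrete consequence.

With the conventional null hypothesis that the bag contains no prohibited items:
A Type I error is rejecting H₀ when H₀ is true.
Here that means flagging the bag for a manual search when actually the bag contains no prohibited items.

A Type I error would mean concluding that the bag contains a prohibited item when in fact the bag contains no prohibited items. Consequence: a harmless bag is searched, delaying the passenger.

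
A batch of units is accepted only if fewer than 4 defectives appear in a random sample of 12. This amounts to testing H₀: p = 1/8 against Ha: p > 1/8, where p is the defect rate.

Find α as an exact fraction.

3629108645/68719476736

The significance level is the probability, assuming p = 1/8, of seeing 4 or more defectives in 12 draws.
Computing the lower-tail complement: 1 − 65090368091/68719476736 = 3629108645/68719476736.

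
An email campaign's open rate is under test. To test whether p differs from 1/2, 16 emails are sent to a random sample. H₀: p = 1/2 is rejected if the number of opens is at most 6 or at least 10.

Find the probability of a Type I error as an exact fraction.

Under H₀, S ~ Binomial(16, 1/2); α is the probability of landing in either tail, P(S ≤ 6) + P(S ≥ 10).
Each tail has probability (1 + 16 + 120 + 560 + 1820 + 4368 + 8008)/65536; doubling gives α = 29786/65536 = 14893/32768.

14893/32768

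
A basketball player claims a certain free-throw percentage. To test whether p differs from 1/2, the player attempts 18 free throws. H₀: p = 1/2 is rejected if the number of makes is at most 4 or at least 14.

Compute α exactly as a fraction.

253/8192

Under H₀, Y ~ Binomial(18, 1/2); α is the probability of landing in either tail, P(Y ≤ 4) + P(Y ≥ 14).
Each tail has probability (1 + 18 + 153 + 816 + 3060)/262144; doubling gives α = 8096/262144 = 253/8192.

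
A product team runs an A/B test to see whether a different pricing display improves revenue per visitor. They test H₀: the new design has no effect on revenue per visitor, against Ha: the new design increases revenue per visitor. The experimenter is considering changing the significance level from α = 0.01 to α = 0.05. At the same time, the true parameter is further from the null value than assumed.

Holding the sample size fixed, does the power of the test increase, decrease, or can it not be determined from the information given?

It increases.

Relaxing α lowers the evidence threshold; under Ha, outcomes that previously fell short now trigger rejection. A bigger departure from H₀ is easier for the test to detect, so it fails to reject less often. Both changes push β in the same direction.
Since power = 1 − β and β decreases, power increases.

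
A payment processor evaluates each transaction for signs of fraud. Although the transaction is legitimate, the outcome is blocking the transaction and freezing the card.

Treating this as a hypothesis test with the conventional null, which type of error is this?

Type I error

The null hypothesis here is that the transaction is legitimate.
'Blocking the transaction and freezing the card' corresponds to rejecting H₀.
H₀ was rejected but H₀ is true — a Type I error (false positive).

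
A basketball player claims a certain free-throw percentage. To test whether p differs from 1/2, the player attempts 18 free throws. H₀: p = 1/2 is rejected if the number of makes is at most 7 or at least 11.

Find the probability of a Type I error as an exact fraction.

α = P(Y ≤ 7 or Y ≥ 11 | p = 1/2), Y ~ Binomial(18, 1/2).
The two tails are symmetric, so α = 2·(1 + 18 + 153 + 816 + 3060 + 8568 + 18564 + 31824)/2^18 = 126008/262144 = 15751/32768.

15751/32768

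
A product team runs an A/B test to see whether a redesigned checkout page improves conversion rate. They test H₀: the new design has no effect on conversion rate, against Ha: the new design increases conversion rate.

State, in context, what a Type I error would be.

A Type I error is rejecting H₀ when H₀ is true.
Here that means shipping the new feature to all users when actually the new design has no effect on conversion rate.

A Type I error would mean concluding that the new design increases conversion rate when in fact the new design has no effect on conversion rate.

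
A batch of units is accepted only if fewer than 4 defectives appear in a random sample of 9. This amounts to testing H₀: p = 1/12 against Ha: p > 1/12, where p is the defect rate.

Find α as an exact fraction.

5563363/1289945088

The significance level is the probability, assuming p = 1/12, of seeing 4 or more defectives in 9 draws.
Via the complement, α = 1 − Σ_{j=0}^{3} C(9,j)(1/12)^j(11/12)^{9-j} = 5563363/1289945088.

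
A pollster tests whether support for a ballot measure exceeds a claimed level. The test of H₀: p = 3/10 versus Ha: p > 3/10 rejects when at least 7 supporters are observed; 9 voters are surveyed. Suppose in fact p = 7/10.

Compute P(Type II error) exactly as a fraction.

268584417/500000000

Under the alternative p = 7/10, X ~ Binomial(9, 7/10); β is the probability the test does not reject, P(X < 7).
Equivalently, β = 1 − P(X ≥ 7) = 268584417/500000000.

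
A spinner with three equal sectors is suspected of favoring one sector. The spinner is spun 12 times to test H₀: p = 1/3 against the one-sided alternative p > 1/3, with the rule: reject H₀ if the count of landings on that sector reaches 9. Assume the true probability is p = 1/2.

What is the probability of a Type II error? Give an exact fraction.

A Type II error is failing to reject when Ha holds: with p = 1/2, β = P(Y ≤ 8).
Adding the binomial probabilities P(Y=0)+…+P(Y=8) at p = 1/2 gives 3797/4096.

3797/4096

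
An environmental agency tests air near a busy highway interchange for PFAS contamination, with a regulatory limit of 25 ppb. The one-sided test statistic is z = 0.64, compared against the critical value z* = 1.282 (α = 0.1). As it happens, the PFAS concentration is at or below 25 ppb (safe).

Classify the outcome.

Neither — the decision is correct.

The conventional null hypothesis is that the PFAS concentration is at or below 25 ppb (safe).
Since z = 0.64 ≤ z* = 1.282, H₀ is not rejected.
H₀ is true (actually the PFAS concentration is at or below 25 ppb (safe)).
The decision matches the true state — no error.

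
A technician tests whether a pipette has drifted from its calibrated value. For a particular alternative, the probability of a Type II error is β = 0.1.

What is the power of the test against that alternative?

0.9

Power = 1 − β = 1 − 0.1 = 0.9.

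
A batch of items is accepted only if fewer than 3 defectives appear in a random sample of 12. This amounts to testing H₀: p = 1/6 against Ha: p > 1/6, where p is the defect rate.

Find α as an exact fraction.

Under H₀, K ~ Binomial(12, 1/6); the Type I error rate is P(K ≥ 3).
Computing the lower-tail complement: 1 − 1474609375/2176782336 = 702172961/2176782336.

702172961/2176782336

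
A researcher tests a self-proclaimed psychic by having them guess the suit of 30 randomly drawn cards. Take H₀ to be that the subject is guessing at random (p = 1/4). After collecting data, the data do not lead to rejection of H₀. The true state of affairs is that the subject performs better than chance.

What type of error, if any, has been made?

Type II error

H₀ was not rejected, but H₀ is actually false.
Failing to reject a false null hypothesis is a Type II error (false negative).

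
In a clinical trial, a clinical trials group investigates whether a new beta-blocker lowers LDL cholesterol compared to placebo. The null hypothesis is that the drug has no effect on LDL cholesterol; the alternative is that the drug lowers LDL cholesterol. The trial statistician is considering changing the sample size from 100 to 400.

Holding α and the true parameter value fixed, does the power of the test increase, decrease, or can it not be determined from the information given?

It increases.

More data shrinks sampling variability; the test statistic under Ha concentrates further from the null value, making rejection more likely.
Since power = 1 − β and β decreases, power increases.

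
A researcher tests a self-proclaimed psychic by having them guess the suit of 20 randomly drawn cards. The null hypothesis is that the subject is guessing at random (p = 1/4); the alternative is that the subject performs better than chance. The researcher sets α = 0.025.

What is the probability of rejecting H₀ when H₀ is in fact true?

The significance level α is, by definition, the probability of a Type I error — P(reject H₀ | H₀ true).

0.025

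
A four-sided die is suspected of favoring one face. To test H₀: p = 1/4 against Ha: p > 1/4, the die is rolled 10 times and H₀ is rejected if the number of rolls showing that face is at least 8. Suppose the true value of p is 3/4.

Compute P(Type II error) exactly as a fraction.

124363/262144

A Type II error is failing to reject when Ha holds: with p = 3/4, β = P(K ≤ 7).
Equivalently, β = 1 − P(K ≥ 8) = 124363/262144.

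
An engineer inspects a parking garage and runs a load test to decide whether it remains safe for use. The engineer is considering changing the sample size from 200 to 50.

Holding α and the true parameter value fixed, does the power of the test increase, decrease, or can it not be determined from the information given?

A smaller sample increases the standard error, so the sampling distributions under H₀ and Ha overlap more.
Since power = 1 − β and β increases, power decreases.

It decreases.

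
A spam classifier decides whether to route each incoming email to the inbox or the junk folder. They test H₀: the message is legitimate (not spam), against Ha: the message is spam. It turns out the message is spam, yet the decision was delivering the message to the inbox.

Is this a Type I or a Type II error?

'Delivering the message to the inbox' corresponds to failing to reject H₀.
H₀ was not rejected but H₀ is false — a Type II error (false negative).

Type II error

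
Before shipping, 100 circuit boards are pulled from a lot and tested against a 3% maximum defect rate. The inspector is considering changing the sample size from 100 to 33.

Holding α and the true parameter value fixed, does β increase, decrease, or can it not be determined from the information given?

It increases.

Reducing n widens both sampling distributions, so the test has less ability to distinguish Ha from H₀.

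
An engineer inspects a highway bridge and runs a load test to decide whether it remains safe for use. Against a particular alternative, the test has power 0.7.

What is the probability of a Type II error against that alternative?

Power = 1 − β, so β = 1 − 0.7 = 0.3.

0.3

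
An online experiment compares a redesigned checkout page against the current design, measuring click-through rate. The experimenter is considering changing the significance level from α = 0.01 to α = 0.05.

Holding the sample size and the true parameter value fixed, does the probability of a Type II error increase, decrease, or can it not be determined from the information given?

A larger α widens the rejection region, so when the alternative is true more outcomes lead to rejection — failing to reject becomes less likely.

It decreases.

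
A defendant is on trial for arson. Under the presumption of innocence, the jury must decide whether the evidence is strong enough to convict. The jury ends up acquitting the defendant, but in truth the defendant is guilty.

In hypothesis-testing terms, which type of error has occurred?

Type II error

The null hypothesis here is that the defendant is innocent.
'Acquitting the defendant' corresponds to failing to reject H₀.
H₀ was not rejected but H₀ is false — a Type II error (false negative).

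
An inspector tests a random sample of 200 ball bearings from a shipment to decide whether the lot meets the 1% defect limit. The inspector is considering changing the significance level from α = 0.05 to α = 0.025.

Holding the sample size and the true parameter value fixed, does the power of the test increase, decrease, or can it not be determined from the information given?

It decreases.

Lowering α raises the bar for rejection; under Ha, the test now fails to reject on outcomes it previously would have rejected.
Since power = 1 − β and β increases, power decreases.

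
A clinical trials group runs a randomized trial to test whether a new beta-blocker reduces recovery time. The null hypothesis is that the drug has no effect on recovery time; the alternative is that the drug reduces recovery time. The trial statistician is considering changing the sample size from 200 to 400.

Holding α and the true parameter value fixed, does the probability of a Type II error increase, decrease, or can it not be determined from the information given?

It decreases.

A larger sample reduces the standard error, pulling the sampling distribution under Ha further from the non-rejection region.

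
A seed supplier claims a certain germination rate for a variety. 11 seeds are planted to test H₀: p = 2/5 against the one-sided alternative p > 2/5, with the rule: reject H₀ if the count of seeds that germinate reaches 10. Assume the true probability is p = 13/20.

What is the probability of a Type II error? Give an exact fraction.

19239273573359/20480000000000

A Type II error is failing to reject when Ha holds: with p = 13/20, β = P(S ≤ 9).
Equivalently, β = 1 − P(S ≥ 10) = 19239273573359/20480000000000.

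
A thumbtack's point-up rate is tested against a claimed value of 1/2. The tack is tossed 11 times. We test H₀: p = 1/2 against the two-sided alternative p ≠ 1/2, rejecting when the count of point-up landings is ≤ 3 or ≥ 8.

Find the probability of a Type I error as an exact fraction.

α = P(X ≤ 3 or X ≥ 8 | p = 1/2), X ~ Binomial(11, 1/2).
The two tails are symmetric, so α = 2·(1 + 11 + 55 + 165)/2^11 = 464/2048 = 29/128.

29/128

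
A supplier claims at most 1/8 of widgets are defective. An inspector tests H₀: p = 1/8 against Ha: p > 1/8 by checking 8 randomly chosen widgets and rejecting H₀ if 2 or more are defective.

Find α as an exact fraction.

4424071/16777216

α = P(reject H₀ | H₀ true) = P(K ≥ 2 | p = 1/8), K ~ Binomial(8, 1/8).
Computing the lower-tail complement: 1 − 12353145/16777216 = 4424071/16777216.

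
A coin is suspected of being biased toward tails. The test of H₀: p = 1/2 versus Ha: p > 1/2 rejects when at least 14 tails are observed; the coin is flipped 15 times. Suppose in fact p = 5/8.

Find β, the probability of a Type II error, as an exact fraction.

Under the alternative p = 5/8, S ~ Binomial(15, 5/8); β is the probability the test does not reject, P(S < 14).
Summing C(15,j)·(5/8)^j·(3/8)^{15-j} for j = 0..13 gives 17439598153791/17592186044416.

17439598153791/17592186044416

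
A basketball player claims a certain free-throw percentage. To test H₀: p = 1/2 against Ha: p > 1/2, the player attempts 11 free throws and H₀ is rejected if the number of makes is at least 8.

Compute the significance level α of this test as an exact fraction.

29/256

Under H₀, S ~ Binomial(11, 1/2), and α = P(S ≥ 8).
That's C(11,8) + C(11,9) + C(11,10) + C(11,11) over 2^11, i.e. (165 + 55 + 11 + 1)/2048 = 232/2048 = 29/256.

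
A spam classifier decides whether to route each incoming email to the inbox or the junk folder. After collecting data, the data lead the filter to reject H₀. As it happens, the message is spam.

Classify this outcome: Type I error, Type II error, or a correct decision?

The conventional null hypothesis here is that the message is legitimate (not spam).
The test rejected a false H₀ — the decision matches the true state.

No error — this is a correct decision.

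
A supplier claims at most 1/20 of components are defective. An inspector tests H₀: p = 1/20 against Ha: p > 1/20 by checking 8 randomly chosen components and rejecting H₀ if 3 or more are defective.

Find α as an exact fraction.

148178379/25600000000

The significance level is the probability, assuming p = 1/20, of seeing 3 or more defectives in 8 draws.
Via the complement, α = 1 − Σ_{j=0}^{2} C(8,j)(1/20)^j(19/20)^{8-j} = 148178379/25600000000.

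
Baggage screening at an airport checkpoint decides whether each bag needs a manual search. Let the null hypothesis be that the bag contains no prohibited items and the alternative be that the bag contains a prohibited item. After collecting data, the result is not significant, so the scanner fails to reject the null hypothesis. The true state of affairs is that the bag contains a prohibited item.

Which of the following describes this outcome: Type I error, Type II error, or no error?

Type II error

H₀ was not rejected, but H₀ is actually false.
Failing to reject a false null hypothesis is a Type II error (false negative).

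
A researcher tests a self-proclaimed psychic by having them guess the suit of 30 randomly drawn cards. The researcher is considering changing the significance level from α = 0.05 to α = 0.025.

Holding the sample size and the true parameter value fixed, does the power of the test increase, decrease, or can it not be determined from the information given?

It decreases.

Lowering α raises the bar for rejection; under Ha, the test now fails to reject on outcomes it previously would have rejected.
Since power = 1 − β and β increases, power decreases.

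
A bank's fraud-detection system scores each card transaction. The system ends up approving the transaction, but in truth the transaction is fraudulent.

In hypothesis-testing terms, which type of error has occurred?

The null hypothesis here is that the transaction is legitimate.
'Approving the transaction' corresponds to failing to reject H₀.
H₀ was not rejected but H₀ is false — a Type II error (false negative).

Type II error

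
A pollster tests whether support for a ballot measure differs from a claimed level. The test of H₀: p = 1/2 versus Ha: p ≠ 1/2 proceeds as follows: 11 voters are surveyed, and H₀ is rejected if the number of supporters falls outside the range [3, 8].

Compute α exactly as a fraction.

Under H₀, Y ~ Binomial(11, 1/2); α is the probability of landing in either tail, P(Y ≤ 2) + P(Y ≥ 9).
By symmetry, α = 2·P(Y ≤ 2) = 2·(1 + 11 + 55)/2048 = 134/2048 = 67/1024.

67/1024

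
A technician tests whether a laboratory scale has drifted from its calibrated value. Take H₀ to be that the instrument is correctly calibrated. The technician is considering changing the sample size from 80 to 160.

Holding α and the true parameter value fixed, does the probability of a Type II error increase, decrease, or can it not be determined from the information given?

A larger sample reduces the standard error, pulling the sampling distribution under Ha further from the non-rejection region.

It decreases.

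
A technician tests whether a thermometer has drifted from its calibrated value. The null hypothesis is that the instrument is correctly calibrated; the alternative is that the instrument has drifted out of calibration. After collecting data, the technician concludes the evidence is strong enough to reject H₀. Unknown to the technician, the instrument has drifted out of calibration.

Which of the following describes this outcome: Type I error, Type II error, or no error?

The test rejected a false H₀ — the decision matches the true state.

No error — this is a correct decision.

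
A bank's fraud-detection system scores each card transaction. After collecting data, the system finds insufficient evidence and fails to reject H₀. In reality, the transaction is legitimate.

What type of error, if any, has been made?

The conventional null hypothesis here is that the transaction is legitimate.
The test retained a true H₀ — the decision matches the true state.

No error — this is a correct decision.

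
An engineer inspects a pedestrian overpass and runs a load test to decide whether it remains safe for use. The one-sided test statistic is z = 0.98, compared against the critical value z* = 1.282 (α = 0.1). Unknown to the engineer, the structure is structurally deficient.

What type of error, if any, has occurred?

The conventional null hypothesis is that the structure meets the required load capacity (safe).
Since z = 0.98 ≤ z* = 1.282, H₀ is not rejected.
H₀ is false (actually the structure is structurally deficient).
Failing to reject a false H₀ is a Type II error.

Type II error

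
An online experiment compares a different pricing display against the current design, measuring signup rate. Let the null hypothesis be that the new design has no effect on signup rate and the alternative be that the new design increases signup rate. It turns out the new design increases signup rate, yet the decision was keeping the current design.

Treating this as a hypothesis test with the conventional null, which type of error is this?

'Keeping the current design' corresponds to failing to reject H₀.
H₀ was not rejected but H₀ is false — a Type II error (false negative).

Type II error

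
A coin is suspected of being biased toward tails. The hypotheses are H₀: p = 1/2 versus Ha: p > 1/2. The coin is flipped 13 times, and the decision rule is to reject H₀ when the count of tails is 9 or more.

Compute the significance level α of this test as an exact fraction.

Under H₀, X ~ Binomial(13, 1/2), and α = P(X ≥ 9).
That's C(13,9) + C(13,10) + C(13,11) + C(13,12) + C(13,13) over 2^13, i.e. (715 + 286 + 78 + 13 + 1)/8192 = 1093/8192.

1093/8192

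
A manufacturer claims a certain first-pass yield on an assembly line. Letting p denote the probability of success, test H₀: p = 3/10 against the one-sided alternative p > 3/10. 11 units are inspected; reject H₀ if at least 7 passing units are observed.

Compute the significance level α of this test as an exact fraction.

α = P(reject H₀ | H₀ true) = P(X ≥ 7 | p = 3/10), with X ~ Binomial(11, 3/10).
Adding the binomial terms for j = 7 through 11 with p = 3/10 yields 216191511/10000000000.

216191511/10000000000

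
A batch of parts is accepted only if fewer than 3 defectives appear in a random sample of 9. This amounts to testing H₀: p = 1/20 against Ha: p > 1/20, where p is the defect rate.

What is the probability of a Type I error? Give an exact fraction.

α = P(reject H₀ | H₀ true) = P(Y ≥ 3 | p = 1/20), Y ~ Binomial(9, 1/20).
Computing the lower-tail complement: 1 − 63464893469/64000000000 = 535106531/64000000000.

535106531/64000000000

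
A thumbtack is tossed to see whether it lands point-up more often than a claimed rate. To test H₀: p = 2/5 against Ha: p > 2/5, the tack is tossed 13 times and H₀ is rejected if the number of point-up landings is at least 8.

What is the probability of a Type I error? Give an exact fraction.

119227136/1220703125

Under H₀, Y ~ Binomial(13, 2/5), and α = P(Y ≥ 8).
P(Y ≥ 8) = Σ_{j=8}^{13} C(13,j)·(2/5)^j·(3/5)^{13-j} = 119227136/1220703125.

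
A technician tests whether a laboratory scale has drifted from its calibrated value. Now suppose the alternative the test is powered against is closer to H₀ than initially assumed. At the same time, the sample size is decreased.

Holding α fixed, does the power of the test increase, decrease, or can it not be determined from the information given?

It decreases.

A smaller departure from H₀ means the test statistic under Ha is distributed closer to where it would be under H₀; rejection becomes less likely. A smaller sample increases the standard error, so the sampling distributions under H₀ and Ha overlap more. Both changes push β in the same direction.
Since power = 1 − β and β increases, power decreases.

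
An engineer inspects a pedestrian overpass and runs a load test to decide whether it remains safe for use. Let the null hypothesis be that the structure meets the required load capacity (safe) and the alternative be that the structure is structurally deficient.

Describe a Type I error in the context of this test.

A Type I error would mean concluding that the structure is structurally deficient when in fact the structure meets the required load capacity (safe).

A Type I error is rejecting H₀ when H₀ is true.
Here that means closing the structure for repairs when actually the structure meets the required load capacity (safe).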